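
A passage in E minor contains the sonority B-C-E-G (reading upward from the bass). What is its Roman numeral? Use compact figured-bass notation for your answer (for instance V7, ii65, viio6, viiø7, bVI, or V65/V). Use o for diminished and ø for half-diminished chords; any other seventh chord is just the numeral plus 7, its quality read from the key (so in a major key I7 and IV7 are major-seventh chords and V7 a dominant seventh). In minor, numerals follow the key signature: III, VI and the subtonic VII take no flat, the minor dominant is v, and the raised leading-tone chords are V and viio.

VI42

The pitches C-E-G-B form a major seventh chord rooted on C.
C is scale degree 6 in E minor, and a major seventh chord on that degree is written VI7.
With B in the bass the chord is in third inversion, so the figured bass is 42.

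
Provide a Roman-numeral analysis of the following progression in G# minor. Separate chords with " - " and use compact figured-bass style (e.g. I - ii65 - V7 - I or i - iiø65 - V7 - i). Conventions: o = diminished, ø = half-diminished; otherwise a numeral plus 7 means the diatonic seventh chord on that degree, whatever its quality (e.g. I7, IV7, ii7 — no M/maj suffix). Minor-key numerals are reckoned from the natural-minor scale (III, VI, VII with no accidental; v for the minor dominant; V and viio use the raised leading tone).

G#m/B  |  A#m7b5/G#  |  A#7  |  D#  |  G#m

i6 - iiø42 - V7/V - V - i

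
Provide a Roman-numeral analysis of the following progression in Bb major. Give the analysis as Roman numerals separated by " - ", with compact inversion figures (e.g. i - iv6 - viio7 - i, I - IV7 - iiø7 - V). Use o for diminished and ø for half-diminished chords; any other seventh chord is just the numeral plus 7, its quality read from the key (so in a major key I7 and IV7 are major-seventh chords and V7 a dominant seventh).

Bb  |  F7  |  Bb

Bb: major triad on Bb = scale degree 1 → I.
F7 has root F, degree 5 in Bb major, so V7.
Bb: major triad on Bb = scale degree 1 → I.

I - V7 - I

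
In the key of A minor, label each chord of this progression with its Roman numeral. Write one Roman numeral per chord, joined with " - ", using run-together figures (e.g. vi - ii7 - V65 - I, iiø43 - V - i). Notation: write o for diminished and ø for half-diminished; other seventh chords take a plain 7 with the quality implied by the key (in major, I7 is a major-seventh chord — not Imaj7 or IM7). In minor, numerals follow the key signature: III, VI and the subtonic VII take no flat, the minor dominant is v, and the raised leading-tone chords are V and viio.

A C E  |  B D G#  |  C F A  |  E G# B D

i - viio6 - VI64 - V7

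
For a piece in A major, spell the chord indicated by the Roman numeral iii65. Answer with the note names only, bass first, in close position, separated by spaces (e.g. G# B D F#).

E G# B C#

In A major, the third degree is C#, and the diatonic chord built there is a minor seventh chord.
Stacking thirds from C# gives C#-E-G#-B.
The figured bass 65 indicates first inversion, placing the third (E) in the bass: E-G#-B-C#.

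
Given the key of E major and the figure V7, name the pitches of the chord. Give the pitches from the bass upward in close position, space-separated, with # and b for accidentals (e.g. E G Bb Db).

The numeral's case and figure indicate a dominant seventh chord. In E major its root, the fifth degree, is B.
Stacking thirds from B gives B-D#-F#-A.

B D# F# A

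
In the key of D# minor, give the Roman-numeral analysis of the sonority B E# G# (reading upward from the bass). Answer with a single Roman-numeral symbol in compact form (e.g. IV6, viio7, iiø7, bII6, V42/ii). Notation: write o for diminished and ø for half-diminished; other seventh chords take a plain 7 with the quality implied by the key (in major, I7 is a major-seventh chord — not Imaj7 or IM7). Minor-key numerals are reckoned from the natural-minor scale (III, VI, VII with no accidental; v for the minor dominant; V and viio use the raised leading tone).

iio64

Stacked in thirds the chord is E#-G#-B: a diminished triad on E#.
In D# minor, E# is the supertonic; the diatonic diminished triad there is iio.
With B in the bass the chord is in second inversion, so the figured bass is 64.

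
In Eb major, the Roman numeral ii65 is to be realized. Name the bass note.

Ab

ii in Eb major has root F; the chord is F-Ab-C-Eb.
The figure 65 means first inversion — the third is in the bass.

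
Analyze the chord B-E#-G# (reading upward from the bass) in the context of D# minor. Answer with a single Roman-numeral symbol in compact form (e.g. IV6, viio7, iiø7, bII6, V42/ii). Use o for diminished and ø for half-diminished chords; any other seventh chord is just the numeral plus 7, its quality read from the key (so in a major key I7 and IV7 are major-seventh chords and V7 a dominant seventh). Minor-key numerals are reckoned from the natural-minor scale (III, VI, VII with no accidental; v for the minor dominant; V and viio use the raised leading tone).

Stacked in thirds the chord is E#-G#-B: a diminished triad on E#.
In D# minor, E# is the supertonic; the diatonic diminished triad there is iio.
With B in the bass the chord is in second inversion, so the figured bass is 64.

iio64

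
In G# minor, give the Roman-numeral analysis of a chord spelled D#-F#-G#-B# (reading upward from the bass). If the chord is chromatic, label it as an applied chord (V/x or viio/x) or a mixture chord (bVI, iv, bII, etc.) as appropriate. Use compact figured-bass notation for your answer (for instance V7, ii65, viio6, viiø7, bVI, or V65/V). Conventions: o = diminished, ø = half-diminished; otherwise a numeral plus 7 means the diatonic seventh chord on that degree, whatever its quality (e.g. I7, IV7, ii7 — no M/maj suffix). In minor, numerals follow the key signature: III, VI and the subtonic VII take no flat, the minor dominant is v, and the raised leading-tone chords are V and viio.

Stacked in thirds the chord is G#-B#-D#-F#: a dominant seventh chord on G#.
G# is not a diatonic chord root with this quality in G# minor, but it lies a perfect fifth above C# (iv), so the chord functions as an applied dominant of iv.
With D# in the bass the chord is in second inversion, so the figured bass is 43.

V43/iv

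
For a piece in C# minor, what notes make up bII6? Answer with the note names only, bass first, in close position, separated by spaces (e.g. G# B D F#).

F# A D

bII6 is the Neapolitan sixth — a major triad on the lowered second degree, here in its customary first inversion. In C# minor that root is D.
So the chord is D-F#-A.
The figured bass 6 indicates first inversion, placing the third (F#) in the bass: F#-A-D.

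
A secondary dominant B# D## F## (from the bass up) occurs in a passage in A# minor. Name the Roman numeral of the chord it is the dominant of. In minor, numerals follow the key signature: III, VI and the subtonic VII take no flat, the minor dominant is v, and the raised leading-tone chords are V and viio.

The chord is a major triad on B#.
A dominant resolves down a perfect fifth: B# → E#. In A# minor, E# is scale degree 5, i.e. V.

V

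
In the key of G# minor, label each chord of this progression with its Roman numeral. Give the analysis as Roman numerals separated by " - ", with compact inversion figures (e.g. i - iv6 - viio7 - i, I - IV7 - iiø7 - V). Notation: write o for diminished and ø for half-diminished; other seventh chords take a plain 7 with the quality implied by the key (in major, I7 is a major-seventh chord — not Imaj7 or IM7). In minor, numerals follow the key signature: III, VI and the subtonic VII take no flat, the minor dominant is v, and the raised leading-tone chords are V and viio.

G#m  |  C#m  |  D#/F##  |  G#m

G#m: minor triad on G# = scale degree 1 → i.
C#m: root C# is the subdominant; minor triad there is iv.
D#/F## has root D#, degree 5 in G# minor, so V6.
G#m has root G#, degree 1 in G# minor, so i.

i - iv - V6 - i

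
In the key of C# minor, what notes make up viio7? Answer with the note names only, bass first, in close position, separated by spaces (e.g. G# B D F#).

B# D# F# A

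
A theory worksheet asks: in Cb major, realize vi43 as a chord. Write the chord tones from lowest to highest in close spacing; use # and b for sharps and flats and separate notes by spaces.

Eb Gb Ab Cb

In Cb major, scale degree 6 is Ab, and the diatonic chord built there is a minor seventh chord.
Stacking thirds from Ab gives Ab-Cb-Eb-Gb.
With the 43 figure the chord is in second inversion; from the bass Eb upward in close position it reads Eb-Gb-Ab-Cb.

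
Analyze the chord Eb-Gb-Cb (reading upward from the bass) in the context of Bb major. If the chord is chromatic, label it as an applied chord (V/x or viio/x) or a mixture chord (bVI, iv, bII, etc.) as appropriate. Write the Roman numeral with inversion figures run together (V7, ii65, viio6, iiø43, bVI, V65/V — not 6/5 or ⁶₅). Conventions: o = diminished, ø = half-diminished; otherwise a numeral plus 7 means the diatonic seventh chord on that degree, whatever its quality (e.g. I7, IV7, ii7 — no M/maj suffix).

bII6

The pitches Cb-Eb-Gb form a major triad rooted on Cb.
Cb is the lowered second degree of Bb major (diatonic 2 would be C). This is the Neapolitan sixth — a major triad on the lowered second degree, here in its customary first inversion.
With Eb in the bass the chord is in first inversion, so the figured bass is 6.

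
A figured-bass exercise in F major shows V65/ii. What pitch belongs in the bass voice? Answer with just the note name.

The applied chord V65/ii is rooted on D: D-F#-A-C.
The figure 65 means first inversion — the third is in the bass.

F#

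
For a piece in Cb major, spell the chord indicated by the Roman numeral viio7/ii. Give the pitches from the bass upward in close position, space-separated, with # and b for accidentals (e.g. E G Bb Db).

C Eb Gb Bbb

viio7/ii is a secondary leading-tone chord. The target ii is Db in Cb major; the applied chord is rooted a semitone below, on C.
Building a fully diminished seventh chord on C gives C-Eb-Gb-Bbb.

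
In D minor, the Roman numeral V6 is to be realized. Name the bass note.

V in D minor has root A; the chord is A-C#-E.
The figure 6 means first inversion — the third is in the bass.

C#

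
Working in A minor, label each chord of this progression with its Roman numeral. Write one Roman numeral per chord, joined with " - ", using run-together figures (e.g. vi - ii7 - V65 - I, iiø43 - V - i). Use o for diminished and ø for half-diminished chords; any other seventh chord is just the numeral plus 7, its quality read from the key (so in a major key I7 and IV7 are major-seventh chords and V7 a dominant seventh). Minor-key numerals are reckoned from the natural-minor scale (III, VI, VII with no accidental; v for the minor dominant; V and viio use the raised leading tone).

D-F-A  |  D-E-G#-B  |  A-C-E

iv - V42 - i

D-F-A has root D, degree 4 in A minor, so iv.
D-E-G#-B: root E is the dominant; dominant seventh chord there is V42.
A-C-E: root A is the tonic; minor triad there is i.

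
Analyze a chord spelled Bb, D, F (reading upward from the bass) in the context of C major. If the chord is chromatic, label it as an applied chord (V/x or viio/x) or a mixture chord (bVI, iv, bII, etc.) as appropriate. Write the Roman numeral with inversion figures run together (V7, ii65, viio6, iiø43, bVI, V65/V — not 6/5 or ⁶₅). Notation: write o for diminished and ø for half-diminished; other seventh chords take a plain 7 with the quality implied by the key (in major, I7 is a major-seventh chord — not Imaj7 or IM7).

bVII

Stacked in thirds the chord is Bb-D-F: a major triad on Bb.
Bb is the lowered seventh degree of C major (diatonic 7 would be B). This is a major triad on the lowered seventh degree (the subtonic), borrowed from the parallel minor.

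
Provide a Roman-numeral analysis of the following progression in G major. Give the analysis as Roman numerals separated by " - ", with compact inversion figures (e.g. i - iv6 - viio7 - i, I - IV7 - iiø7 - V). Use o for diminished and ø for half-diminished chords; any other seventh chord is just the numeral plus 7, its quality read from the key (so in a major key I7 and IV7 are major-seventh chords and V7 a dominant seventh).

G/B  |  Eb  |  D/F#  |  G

G/B: major triad on G = scale degree 1 → I6.
Eb: Eb with this quality isn't in the key; it's bVI, borrowed from the parallel minor.
D/F# has root D, degree 5 in G major, so V6.
G: root G is the tonic; major triad there is I.

I6 - bVI - V6 - I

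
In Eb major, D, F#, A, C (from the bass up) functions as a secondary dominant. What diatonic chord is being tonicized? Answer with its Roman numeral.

The chord is a dominant seventh chord on D.
A dominant resolves down a perfect fifth: D → G. In Eb major, G is scale degree 3, i.e. iii.

iii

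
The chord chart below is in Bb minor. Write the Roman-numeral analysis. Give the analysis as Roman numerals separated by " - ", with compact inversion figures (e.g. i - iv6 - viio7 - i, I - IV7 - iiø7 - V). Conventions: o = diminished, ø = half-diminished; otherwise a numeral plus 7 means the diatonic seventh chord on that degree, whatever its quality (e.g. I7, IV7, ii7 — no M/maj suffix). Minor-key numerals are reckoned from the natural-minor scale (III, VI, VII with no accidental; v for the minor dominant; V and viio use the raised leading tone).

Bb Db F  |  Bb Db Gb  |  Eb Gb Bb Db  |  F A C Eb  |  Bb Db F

Bb-Db-F: minor triad on Bb = scale degree 1 → i.
Bb-Db-Gb: root Gb is the submediant; major triad there is VI6.
Eb-Gb-Bb-Db has root Eb, degree 4 in Bb minor, so iv7.
F-A-C-Eb: dominant seventh chord on F = scale degree 5 → V7.
Bb-Db-F has root Bb, degree 1 in Bb minor, so i.

i - VI6 - iv7 - V7 - i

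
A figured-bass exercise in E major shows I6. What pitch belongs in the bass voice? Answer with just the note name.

I in E major has root E; the chord is E-G#-B.
The figure 6 means first inversion — the third is in the bass.

G#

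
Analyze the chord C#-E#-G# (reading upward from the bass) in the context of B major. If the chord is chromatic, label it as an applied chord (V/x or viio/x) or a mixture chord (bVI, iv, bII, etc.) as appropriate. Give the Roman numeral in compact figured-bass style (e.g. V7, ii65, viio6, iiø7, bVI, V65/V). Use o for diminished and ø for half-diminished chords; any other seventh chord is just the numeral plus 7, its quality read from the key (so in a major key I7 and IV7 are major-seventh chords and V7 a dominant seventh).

V/V

Stacked in thirds the chord is C#-E#-G#: a major triad on C#.
C# is not a diatonic chord root with this quality in B major, but it lies a perfect fifth above F# (V), so the chord functions as an applied dominant of V.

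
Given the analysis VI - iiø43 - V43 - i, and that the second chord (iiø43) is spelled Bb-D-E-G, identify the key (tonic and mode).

iiø43 is given as Bb-D-E-G — a half-diminished seventh chord with root E.
If E is scale degree 2 and the mode makes that degree carry a half-diminished seventh chord, the tonic is D and the mode is minor.

D minor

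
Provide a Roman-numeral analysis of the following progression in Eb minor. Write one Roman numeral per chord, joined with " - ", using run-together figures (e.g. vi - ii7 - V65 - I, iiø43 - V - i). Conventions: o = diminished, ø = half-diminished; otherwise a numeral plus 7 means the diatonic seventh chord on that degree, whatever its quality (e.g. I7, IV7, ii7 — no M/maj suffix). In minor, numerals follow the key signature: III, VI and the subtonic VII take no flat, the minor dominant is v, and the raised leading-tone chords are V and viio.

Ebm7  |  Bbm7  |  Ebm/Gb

Ebm7 has root Eb, degree 1 in Eb minor, so i7.
Bbm7: minor seventh chord on Bb = scale degree 5 → v7.
Ebm/Gb has root Eb, degree 1 in Eb minor, so i6.

i7 - v7 - i6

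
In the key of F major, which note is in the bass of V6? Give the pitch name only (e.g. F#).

E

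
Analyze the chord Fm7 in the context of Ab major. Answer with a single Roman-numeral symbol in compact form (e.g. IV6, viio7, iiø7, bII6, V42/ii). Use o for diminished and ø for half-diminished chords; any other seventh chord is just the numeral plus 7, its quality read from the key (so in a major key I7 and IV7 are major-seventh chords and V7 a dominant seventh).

Stacked in thirds the chord is F-Ab-C-Eb: a minor seventh chord on F.
In Ab major, F is the submediant; the diatonic minor seventh chord there is vi7.

vi7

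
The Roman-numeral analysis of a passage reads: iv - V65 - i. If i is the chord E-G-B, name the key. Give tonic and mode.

E minor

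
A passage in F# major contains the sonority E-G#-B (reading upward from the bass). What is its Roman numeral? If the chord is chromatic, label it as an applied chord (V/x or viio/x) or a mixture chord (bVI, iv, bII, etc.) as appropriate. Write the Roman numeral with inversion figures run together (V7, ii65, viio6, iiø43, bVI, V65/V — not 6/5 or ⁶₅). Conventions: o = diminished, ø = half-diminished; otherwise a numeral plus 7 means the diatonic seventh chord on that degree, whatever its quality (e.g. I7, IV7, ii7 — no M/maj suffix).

bVII

The pitches E-G#-B form a major triad rooted on E.
E is the lowered seventh degree of F# major (diatonic 7 would be E#). This is a major triad on the lowered seventh degree (the subtonic), borrowed from the parallel minor.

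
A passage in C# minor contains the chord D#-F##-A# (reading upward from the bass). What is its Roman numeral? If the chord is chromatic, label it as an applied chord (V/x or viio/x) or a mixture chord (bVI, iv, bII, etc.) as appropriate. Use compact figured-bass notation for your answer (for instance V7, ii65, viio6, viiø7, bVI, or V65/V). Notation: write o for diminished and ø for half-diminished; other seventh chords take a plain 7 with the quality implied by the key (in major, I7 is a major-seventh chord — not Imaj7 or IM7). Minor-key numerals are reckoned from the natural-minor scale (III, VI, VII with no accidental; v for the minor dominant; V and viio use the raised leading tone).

V/V

Stacked in thirds the chord is D#-F##-A#: a major triad on D#.
D# is not a diatonic chord root with this quality in C# minor, but it lies a perfect fifth above G# (V), so the chord functions as an applied dominant of V.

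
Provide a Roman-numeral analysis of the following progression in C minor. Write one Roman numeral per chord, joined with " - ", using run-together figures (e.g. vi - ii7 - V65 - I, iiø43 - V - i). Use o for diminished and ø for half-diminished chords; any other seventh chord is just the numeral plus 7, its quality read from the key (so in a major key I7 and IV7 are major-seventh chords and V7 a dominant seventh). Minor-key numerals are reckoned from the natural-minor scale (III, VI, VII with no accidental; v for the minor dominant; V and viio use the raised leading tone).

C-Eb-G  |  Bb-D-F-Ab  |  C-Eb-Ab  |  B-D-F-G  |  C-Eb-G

C-Eb-G: root C is the tonic; minor triad there is i.
Bb-D-F-Ab: root Bb is the subtonic; dominant seventh chord there is VII7.
C-Eb-Ab has root Ab, degree 6 in C minor, so VI6.
B-D-F-G: dominant seventh chord on G = scale degree 5 → V65.
C-Eb-G: minor triad on C = scale degree 1 → i.

i - VII7 - VI6 - V65 - i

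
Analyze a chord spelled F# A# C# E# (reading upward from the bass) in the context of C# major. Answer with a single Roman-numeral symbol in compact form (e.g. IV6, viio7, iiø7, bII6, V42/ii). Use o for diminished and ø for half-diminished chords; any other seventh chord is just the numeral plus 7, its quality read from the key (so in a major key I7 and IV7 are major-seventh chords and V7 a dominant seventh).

IV7

The pitches F#-A#-C#-E# form a major seventh chord rooted on F#.
In C# major, F# is the subdominant; the diatonic major seventh chord there is IV7.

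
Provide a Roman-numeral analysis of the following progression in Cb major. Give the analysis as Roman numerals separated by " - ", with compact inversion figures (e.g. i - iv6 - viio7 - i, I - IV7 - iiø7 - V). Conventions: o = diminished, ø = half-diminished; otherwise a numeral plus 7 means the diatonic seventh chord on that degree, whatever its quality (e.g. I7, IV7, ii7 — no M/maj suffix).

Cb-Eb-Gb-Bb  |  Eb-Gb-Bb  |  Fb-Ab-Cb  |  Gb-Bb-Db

I7 - iii - IV - V

Cb-Eb-Gb-Bb: major seventh chord on Cb = scale degree 1 → I7.
Eb-Gb-Bb: minor triad on Eb = scale degree 3 → iii.
Fb-Ab-Cb: major triad on Fb = scale degree 4 → IV.
Gb-Bb-Db has root Gb, degree 5 in Cb major, so V.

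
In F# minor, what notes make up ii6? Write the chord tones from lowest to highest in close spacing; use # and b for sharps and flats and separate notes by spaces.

ii6 is the minor supertonic, borrowed from the parallel major (the Dorian ii). In F# minor that root is G#.
So the chord is G#-B-D#, a minor triad.
The figured bass 6 indicates first inversion, placing the third (B) in the bass: B-D#-G#.

B D# G#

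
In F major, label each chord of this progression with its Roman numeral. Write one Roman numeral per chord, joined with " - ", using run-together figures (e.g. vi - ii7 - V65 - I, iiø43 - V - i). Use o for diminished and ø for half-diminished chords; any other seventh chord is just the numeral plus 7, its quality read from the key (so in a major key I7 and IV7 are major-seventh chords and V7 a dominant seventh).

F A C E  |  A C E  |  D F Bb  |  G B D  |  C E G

I7 - iii - IV6 - V/V - V

F-A-C-E has root F, degree 1 in F major, so I7.
A-C-E: root A is the mediant; minor triad there is iii.
D-F-Bb has root Bb, degree 4 in F major, so IV6.
G-B-D is the secondary dominant of V (major triad on G): V/V.
C-E-G: root C is the dominant; major triad there is V.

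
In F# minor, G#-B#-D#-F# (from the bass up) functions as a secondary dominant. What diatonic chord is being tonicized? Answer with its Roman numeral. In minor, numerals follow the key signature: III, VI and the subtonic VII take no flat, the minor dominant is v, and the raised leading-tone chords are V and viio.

V

The chord is a dominant seventh chord on G#.
A dominant resolves down a perfect fifth: G# → C#. In F# minor, C# is scale degree 5, i.e. V.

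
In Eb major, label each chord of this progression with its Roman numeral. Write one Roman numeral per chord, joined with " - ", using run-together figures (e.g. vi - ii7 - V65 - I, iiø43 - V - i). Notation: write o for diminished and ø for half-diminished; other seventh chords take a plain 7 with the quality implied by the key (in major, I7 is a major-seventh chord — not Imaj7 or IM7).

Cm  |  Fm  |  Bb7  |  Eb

vi - ii - V7 - I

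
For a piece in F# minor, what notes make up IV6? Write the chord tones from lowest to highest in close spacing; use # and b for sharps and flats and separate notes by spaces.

D# F# B

IV6 is the major subdominant, borrowed from the parallel major. In F# minor that root is B.
So the chord is B-D#-F#, a major triad.
The figured bass 6 indicates first inversion, placing the third (D#) in the bass: D#-F#-B.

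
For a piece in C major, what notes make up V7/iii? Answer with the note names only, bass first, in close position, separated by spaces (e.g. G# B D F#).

The slash means an applied dominant: we want the dominant of iii. In C major, iii is E minor, and its dominant is built on B.
Building a dominant seventh chord on B gives B-D#-F#-A.

B D# F# A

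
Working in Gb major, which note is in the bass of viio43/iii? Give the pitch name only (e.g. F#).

Eb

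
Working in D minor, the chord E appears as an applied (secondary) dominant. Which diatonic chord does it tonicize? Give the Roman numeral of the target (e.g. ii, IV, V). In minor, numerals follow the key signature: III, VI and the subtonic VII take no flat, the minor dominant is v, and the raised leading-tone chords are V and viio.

V

The chord is a major triad on E.
A dominant resolves down a perfect fifth: E → A. In D minor, A is scale degree 5, i.e. V.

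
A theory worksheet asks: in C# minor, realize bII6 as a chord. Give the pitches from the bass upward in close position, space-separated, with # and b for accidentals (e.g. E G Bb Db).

F# A D

bII6 is the Neapolitan sixth — a major triad on the lowered second degree, here in its customary first inversion. In C# minor that root is D.
So the chord is D-F#-A, a major triad.
With the 6 figure the chord is in first inversion; from the bass F# upward in close position it reads F#-A-D.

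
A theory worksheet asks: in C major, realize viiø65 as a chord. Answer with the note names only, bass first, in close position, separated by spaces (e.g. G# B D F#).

D F A B

In C major, scale degree 7 is B, and the diatonic chord built there is a half-diminished seventh chord.
That chord is spelled B-D-F-A.
With the 65 figure the chord is in first inversion; from the bass D upward in close position it reads D-F-A-B.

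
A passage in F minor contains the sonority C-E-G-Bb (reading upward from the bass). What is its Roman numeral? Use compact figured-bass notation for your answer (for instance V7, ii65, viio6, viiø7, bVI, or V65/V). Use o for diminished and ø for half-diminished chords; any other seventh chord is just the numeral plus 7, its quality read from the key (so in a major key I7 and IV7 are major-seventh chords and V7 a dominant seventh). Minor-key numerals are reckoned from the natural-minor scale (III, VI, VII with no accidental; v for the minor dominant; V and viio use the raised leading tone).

Stacked in thirds the chord is C-E-G-Bb: a dominant seventh chord on C.
C is scale degree 5 in F minor, and a dominant seventh chord on that degree is written V7.

V7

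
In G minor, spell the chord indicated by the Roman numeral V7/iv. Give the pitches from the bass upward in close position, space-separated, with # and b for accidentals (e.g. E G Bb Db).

V7/iv is a secondary dominant — the dominant seventh of iv. iv in G minor is C, so the applied chord's root is G, a perfect fifth above.
Building a dominant seventh chord on G gives G-B-D-F.

G B D F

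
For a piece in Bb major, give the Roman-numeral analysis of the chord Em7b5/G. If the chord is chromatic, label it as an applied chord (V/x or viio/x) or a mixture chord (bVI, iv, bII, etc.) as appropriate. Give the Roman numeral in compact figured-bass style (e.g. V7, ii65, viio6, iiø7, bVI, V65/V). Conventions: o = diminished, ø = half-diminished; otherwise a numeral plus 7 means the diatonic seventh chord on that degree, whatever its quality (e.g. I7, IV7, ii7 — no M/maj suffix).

Stacked in thirds the chord is E-G-Bb-D: a half-diminished seventh chord on E.
E sits a half step below F (V in Bb major); a diminished chord there is the applied leading-tone chord of V.
With G in the bass the chord is in first inversion, so the figured bass is 65.

viiø65/V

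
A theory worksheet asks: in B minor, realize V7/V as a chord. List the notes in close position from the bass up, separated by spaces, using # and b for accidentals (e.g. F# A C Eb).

V7/V is a secondary dominant — the dominant seventh of V. V in B minor is F#, so the applied chord's root is C#, a perfect fifth above.
Building a dominant seventh chord on C# gives C#-E#-G#-B.

C# E# G# B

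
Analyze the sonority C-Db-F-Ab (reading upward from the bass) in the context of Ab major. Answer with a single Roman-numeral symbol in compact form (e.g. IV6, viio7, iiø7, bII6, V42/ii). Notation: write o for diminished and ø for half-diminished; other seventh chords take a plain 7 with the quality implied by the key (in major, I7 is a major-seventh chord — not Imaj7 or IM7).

IV42

Stacked in thirds the chord is Db-F-Ab-C: a major seventh chord on Db.
In Ab major, Db is the subdominant; the diatonic major seventh chord there is IV7.
With C in the bass the chord is in third inversion, so the figured bass is 42.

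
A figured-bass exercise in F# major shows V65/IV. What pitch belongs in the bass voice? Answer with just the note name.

The applied chord V65/IV is rooted on F#: F#-A#-C#-E.
The figure 65 means first inversion — the third is in the bass.

A#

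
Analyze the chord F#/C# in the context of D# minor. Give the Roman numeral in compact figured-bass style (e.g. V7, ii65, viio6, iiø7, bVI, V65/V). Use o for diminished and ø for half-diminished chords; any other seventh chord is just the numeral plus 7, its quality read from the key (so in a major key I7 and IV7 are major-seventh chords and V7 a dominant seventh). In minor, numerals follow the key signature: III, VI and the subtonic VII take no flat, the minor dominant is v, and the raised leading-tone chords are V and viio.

III64

Stacked in thirds the chord is F#-A#-C#: a major triad on F#.
F# is scale degree 3 in D# minor, and a major triad on that degree is written III.
With C# in the bass the chord is in second inversion, so the figured bass is 64.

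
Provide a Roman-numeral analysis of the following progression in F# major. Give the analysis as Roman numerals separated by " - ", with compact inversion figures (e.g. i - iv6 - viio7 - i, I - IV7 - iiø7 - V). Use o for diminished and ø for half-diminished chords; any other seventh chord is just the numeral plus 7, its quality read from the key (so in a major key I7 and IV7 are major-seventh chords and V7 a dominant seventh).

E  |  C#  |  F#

E: E with this quality isn't in the key; it's bVII, borrowed from the parallel minor.
C#: major triad on C# = scale degree 5 → V.
F# has root F#, degree 1 in F# major, so I.

bVII - V - I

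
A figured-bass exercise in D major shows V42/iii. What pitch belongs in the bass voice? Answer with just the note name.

B

The applied chord V42/iii is rooted on C#: C#-E#-G#-B.
The figure 42 means third inversion — the seventh is in the bass.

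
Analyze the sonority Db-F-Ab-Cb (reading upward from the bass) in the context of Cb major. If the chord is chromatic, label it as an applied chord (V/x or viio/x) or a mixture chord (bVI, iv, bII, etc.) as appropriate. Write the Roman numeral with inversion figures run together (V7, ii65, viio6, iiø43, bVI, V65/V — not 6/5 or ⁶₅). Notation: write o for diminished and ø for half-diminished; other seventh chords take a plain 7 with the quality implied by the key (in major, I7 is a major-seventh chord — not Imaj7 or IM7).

V7/V

The pitches Db-F-Ab-Cb form a dominant seventh chord rooted on Db.
Db is not a diatonic chord root with this quality in Cb major, but it lies a perfect fifth above Gb (V), so the chord functions as an applied dominant of V.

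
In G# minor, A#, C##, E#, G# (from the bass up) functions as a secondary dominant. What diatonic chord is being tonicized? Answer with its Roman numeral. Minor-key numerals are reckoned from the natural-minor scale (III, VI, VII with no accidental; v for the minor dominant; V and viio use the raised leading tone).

V

The chord is a dominant seventh chord on A#.
A dominant resolves down a perfect fifth: A# → D#. In G# minor, D# is scale degree 5, i.e. V.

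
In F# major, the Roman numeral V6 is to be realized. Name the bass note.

E#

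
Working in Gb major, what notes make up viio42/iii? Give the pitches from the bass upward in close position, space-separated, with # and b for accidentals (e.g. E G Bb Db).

The slash marks an applied leading-tone chord: viio of iii. In Gb major, iii is Bb, so the leading tone to it is A, a half step below.
Building a fully diminished seventh chord on A gives A-C-Eb-Gb.
The figured bass 42 indicates third inversion, placing the seventh (Gb) in the bass: Gb-A-C-Eb.

Gb A C Eb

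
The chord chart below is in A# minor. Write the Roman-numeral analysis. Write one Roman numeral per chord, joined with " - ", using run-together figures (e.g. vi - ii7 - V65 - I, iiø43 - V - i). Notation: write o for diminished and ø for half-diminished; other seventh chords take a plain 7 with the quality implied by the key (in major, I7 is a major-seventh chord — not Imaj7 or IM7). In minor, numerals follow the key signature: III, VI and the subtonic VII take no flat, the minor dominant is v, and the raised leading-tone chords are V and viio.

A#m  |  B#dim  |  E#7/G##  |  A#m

A#m has root A#, degree 1 in A# minor, so i.
B#dim: diminished triad on B# = scale degree 2 → iio.
E#7/G## has root E#, degree 5 in A# minor, so V65.
A#m: minor triad on A# = scale degree 1 → i.

i - iio - V65 - i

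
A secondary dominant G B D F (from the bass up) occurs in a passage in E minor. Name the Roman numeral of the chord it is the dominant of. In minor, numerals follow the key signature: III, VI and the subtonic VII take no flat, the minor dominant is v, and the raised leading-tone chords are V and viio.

VI

The chord is a dominant seventh chord on G.
A dominant resolves down a perfect fifth: G → C. In E minor, C is scale degree 6, i.e. VI.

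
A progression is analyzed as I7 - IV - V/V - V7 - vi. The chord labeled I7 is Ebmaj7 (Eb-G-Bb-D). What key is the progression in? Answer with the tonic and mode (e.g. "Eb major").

Eb major

The chord Ebmaj7 is a major seventh chord rooted on Eb; its label is I7.
If Eb is scale degree 1 and the mode makes that degree carry a major seventh chord, the tonic is Eb and the mode is major.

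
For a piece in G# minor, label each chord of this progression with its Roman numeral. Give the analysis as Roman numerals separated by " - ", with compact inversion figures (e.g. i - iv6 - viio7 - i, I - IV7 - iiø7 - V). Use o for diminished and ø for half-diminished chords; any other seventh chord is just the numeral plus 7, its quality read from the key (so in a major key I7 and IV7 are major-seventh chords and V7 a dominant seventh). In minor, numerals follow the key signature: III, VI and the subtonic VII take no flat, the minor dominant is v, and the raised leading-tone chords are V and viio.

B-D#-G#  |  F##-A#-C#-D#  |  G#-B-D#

i6 - V65 - i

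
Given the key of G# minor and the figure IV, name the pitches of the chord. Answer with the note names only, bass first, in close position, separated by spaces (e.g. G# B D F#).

IV is the major subdominant, borrowed from the parallel major. In G# minor that root is C#.
So the chord is C#-E#-G#.

C# E# G#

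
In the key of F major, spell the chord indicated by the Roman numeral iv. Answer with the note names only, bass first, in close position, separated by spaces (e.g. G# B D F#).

Scale degree 4 in F major is Bb; here the chord built on it is altered to a minor triad. iv is the minor subdominant, borrowed from the parallel minor.
So the chord is Bb-Db-F.

Bb Db F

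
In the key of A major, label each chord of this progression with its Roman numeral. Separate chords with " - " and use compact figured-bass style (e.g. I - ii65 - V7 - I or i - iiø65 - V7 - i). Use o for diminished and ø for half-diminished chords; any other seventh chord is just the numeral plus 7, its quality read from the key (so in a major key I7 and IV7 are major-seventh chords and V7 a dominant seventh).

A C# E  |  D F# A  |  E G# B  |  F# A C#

I - IV - V - vi

A-C#-E has root A, degree 1 in A major, so I.
D-F#-A: major triad on D = scale degree 4 → IV.
E-G#-B: root E is the dominant; major triad there is V.
F#-A-C# has root F#, degree 6 in A major, so vi.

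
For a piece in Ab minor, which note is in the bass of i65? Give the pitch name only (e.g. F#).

i in Ab minor has root Ab; the chord is Ab-Cb-Eb-Gb.
The figure 65 means first inversion — the third is in the bass.

Cb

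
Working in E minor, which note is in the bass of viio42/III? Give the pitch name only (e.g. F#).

Eb

The applied chord viio42/III is rooted on F#: F#-A-C-Eb.
The figure 42 means third inversion — the seventh is in the bass.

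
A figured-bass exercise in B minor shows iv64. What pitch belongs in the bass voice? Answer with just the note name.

iv in B minor has root E; the chord is E-G-B.
The figure 64 means second inversion — the fifth is in the bass.

B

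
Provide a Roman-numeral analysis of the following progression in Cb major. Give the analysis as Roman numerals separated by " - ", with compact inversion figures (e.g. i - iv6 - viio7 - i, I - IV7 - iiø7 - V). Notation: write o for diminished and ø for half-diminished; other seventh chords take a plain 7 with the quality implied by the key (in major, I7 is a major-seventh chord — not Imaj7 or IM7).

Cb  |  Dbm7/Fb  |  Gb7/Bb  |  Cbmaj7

I - ii65 - V65 - I7

Cb has root Cb, degree 1 in Cb major, so I.
Dbm7/Fb: root Db is the supertonic; minor seventh chord there is ii65.
Gb7/Bb has root Gb, degree 5 in Cb major, so V65.
Cbmaj7 has root Cb, degree 1 in Cb major, so I7.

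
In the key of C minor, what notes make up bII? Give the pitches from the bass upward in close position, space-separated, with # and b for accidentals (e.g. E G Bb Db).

Db F Ab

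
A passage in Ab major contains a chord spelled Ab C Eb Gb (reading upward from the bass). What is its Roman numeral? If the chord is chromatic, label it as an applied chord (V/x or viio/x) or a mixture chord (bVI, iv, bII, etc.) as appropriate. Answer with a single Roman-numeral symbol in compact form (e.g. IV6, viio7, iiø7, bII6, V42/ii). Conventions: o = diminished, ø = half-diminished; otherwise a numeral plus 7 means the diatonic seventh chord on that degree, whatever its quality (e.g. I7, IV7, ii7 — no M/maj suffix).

V7/IV

Stacked in thirds the chord is Ab-C-Eb-Gb: a dominant seventh chord on Ab.
Ab is not a diatonic chord root with this quality in Ab major, but it lies a perfect fifth above Db (IV), so the chord functions as an applied dominant of IV.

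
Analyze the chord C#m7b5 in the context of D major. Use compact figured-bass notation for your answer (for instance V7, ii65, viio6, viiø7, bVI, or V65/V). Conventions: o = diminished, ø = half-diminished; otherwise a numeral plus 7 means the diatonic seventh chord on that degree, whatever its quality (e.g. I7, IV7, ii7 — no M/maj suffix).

The pitches C#-E-G-B form a half-diminished seventh chord rooted on C#.
In D major, C# is the leading tone; the diatonic half-diminished seventh chord there is viiø7.

viiø7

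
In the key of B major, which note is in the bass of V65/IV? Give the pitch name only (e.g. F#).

The applied chord V65/IV is rooted on B: B-D#-F#-A.
The figure 65 means first inversion — the third is in the bass.

D#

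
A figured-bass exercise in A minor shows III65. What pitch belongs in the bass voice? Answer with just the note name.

E

III in A minor has root C; the chord is C-E-G-B.
The figure 65 means first inversion — the third is in the bass.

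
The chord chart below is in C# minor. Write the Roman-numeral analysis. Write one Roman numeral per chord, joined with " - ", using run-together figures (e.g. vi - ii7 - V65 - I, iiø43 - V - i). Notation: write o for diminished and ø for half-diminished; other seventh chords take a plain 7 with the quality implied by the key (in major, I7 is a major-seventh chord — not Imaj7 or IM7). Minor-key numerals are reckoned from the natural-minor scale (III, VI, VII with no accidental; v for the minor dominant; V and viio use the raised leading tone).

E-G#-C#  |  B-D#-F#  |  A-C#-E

E-G#-C#: root C# is the tonic; minor triad there is i6.
B-D#-F# has root B, degree 7 in C# minor, so VII.
A-C#-E: major triad on A = scale degree 6 → VI.

i6 - VII - VI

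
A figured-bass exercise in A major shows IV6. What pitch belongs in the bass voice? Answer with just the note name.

IV in A major has root D; the chord is D-F#-A.
The figure 6 means first inversion — the third is in the bass.

F#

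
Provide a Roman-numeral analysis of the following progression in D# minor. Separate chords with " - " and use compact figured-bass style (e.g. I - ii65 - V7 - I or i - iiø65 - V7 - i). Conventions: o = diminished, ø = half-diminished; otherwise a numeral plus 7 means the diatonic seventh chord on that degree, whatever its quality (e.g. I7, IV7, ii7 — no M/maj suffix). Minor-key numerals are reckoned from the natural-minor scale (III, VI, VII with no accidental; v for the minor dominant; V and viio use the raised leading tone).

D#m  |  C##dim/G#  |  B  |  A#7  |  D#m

D#m has root D#, degree 1 in D# minor, so i.
C##dim/G#: root C## is the leading tone; diminished triad there is viio64.
B: major triad on B = scale degree 6 → VI.
A#7: root A# is the dominant; dominant seventh chord there is V7.
D#m: minor triad on D# = scale degree 1 → i.

i - viio64 - VI - V7 - i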